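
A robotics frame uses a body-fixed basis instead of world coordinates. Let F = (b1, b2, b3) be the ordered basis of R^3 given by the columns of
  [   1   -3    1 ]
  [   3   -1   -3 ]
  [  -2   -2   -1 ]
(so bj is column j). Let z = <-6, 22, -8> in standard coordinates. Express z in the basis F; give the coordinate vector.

Write z = c_1 b1 + ... + c_3 b3 and solve for the c_i.
Gaussian elimination on [M | z] yields c = (4, 2, -4).
Check: 4b1 + 2b2 - 4b3 = <-6, 22, -8>.

<4, 2, -4>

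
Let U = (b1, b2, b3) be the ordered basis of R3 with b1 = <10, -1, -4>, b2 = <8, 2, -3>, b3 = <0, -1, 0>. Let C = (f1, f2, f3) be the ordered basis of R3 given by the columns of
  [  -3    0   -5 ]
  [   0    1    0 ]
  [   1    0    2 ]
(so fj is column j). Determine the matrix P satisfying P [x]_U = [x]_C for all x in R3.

[[0, -1, 0], [-1, 2, -1], [-2, -1, 0]]

Let M have columns bj and N have columns fj. Then for every x, N [x]_C = x = M [x]_U, so P = N^(-1) M.
Since det N = -1, N^(-1) has integer entries; multiplying gives P = [[0, -1, 0], [-1, 2, -1], [-2, -1, 0]].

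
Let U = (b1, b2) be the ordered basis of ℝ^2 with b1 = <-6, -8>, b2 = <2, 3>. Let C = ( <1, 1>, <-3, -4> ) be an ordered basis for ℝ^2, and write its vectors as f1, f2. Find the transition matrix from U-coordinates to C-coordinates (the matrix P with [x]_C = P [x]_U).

[[0, -1], [2, -1]]

Let M have columns bj and N have columns fj. Then for every x, N [x]_C = x = M [x]_U, so P = N^(-1) M.
Since det N = -1, N^(-1) has integer entries; multiplying gives P = [[0, -1], [2, -1]].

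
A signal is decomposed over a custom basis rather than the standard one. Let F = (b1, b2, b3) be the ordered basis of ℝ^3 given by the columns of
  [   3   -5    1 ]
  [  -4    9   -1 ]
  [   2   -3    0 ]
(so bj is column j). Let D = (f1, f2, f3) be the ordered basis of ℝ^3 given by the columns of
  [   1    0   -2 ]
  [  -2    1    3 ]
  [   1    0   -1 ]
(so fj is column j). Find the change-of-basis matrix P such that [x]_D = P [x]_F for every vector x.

Take x = bj: its F-coordinates are the j-th standard unit vector, so P e_j — column j of P — equals [bj]_D.
b1 = f1 + f2 - f3, giving column 1 = <1, 1, -1>; repeating for each j gives P = [[1, -1, -1], [1, 1, 0], [-1, 2, -1]].

[[1, -1, -1], [1, 1, 0], [-1, 2, -1]]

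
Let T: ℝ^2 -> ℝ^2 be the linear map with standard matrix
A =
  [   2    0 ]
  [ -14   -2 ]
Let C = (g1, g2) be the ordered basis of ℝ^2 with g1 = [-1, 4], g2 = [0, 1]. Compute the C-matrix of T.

With P the matrix whose columns are g1, g2, [T]_C = P^(-1) A P.
Column by column: T(g1) = A g1 = [-2, 6]; its C-coordinates [2, -2] give column 1.
Continuing for each basis vector yields [T]_C = [[2, 0], [-2, -2]].

[[2, 0], [-2, -2]]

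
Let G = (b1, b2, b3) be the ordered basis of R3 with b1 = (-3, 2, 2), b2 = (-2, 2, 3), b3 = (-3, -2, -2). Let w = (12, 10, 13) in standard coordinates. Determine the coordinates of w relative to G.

Write w = c_1 b1 + ... + c_3 b3 and solve for the c_i.
Gaussian elimination on [M | w] yields c = (-2, 3, -4).
Check: -2b1 + 3b2 - 4b3 = (12, 10, 13).

(-2, 3, -4)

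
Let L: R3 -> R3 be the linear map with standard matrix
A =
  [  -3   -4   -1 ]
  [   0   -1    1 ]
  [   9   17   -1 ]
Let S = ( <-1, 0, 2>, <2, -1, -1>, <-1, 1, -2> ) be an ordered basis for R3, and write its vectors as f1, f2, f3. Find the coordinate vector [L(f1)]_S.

Column 1 of [L]_S is the S-coordinate vector of L(f1).
In standard coordinates L(f1) = A f1 = <1, 2, -11>.
Converting to S: <1, 2, -11> = -2f1 + f2 + 3f3, so the coordinate vector is <-2, 1, 3>.

<-2, 1, 3>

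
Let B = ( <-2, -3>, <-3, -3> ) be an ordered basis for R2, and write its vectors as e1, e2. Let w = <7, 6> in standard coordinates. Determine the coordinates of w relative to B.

[w]_B is the unique c with M c = w, where M has columns e1, e2.
System: -2c_1 - 3c_2 = 7, -3c_1 - 3c_2 = 6; solving gives c_1 = 1, c_2 = -3.
Check: e1 - 3e2 = <7, 6>.

<1, -3>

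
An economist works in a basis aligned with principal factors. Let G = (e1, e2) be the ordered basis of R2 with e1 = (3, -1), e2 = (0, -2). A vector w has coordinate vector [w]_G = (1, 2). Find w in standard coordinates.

(3, -5)

By definition w = e1 + 2e2.
Summing componentwise gives (3, -5).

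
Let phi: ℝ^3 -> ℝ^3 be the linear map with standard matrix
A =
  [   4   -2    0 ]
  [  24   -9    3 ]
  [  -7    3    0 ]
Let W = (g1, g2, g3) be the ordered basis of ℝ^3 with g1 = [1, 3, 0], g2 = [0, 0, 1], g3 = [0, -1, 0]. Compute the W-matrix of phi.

[[-2, 0, 2], [2, 0, -3], [-3, -3, -3]]

With P the matrix whose columns are g1, ..., g3, [phi]_W = P^(-1) A P.
Column by column: phi(g1) = A g1 = [-2, -3, 2]; its W-coordinates [-2, 2, -3] give column 1.
Continuing for each basis vector yields [phi]_W = [[-2, 0, 2], [2, 0, -3], [-3, -3, -3]].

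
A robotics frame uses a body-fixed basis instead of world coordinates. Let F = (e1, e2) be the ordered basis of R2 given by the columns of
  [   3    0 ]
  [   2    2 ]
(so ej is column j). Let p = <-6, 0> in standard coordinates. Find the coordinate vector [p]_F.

<-2, 2>

Write p = c_1 e1 + c_2 e2 and solve for the c_i.
System: 3c_1 + 0c_2 = -6, 2c_1 + 2c_2 = 0; solving gives c_1 = -2, c_2 = 2.
Check: -2e1 + 2e2 = <-6, 0>.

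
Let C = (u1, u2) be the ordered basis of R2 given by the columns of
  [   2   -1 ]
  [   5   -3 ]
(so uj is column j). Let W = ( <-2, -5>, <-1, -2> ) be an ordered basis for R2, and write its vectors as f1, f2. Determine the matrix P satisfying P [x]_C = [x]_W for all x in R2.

[[-1, 1], [0, -1]]

Let M have columns uj and N have columns fj. Then for every x, N [x]_W = x = M [x]_C, so P = N^(-1) M.
Since det N = -1, N^(-1) has integer entries; multiplying gives P = [[-1, 1], [0, -1]].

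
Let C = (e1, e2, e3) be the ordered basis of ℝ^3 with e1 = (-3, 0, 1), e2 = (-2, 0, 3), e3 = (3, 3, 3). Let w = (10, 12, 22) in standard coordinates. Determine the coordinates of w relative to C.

We seek scalars with c_1 e1 + ... + c_3 e3 = w; equivalently solve M c = w where the columns of M are e1, ..., e3.
Solving this 3x3 system gives c = (-2, 4, 4).
Check: -2e1 + 4e2 + 4e3 = (10, 12, 22).

(-2, 4, 4)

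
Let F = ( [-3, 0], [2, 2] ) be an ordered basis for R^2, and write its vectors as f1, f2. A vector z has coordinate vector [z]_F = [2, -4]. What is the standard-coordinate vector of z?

z = M [z]_F, where M has columns f1, f2.
Carrying out the matrix-vector product, z = [-14, -8].

[-14, -8]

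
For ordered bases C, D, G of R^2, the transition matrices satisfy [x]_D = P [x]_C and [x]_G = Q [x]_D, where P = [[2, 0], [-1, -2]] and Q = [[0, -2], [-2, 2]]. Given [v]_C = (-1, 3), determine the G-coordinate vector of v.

(10, -6)

Apply P to get D-coordinates (-2, -5), then Q to get G-coordinates.
The result is [v]_G = (10, -6).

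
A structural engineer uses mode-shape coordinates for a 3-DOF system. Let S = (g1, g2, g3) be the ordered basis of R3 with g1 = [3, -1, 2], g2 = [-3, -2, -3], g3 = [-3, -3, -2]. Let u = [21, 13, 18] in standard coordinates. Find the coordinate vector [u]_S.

[1, -4, -2]

Write u = c_1 g1 + ... + c_3 g3 and solve for the c_i.
Gaussian elimination on [M | u] yields c = (1, -4, -2).
Check: g1 - 4g2 - 2g3 = [21, 13, 18].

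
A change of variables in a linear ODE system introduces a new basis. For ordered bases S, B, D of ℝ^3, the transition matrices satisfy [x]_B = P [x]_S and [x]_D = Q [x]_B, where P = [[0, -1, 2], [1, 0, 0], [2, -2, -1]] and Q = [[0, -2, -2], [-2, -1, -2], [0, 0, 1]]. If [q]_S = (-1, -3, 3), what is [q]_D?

Apply P to get B-coordinates (9, -1, 1), then Q to get D-coordinates.
The result is [q]_D = (0, -19, 1).

(0, -19, 1)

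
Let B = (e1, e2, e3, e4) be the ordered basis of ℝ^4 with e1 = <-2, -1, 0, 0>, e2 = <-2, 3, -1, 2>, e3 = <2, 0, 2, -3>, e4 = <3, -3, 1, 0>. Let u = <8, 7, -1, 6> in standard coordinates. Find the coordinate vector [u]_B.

We seek scalars with c_1 e1 + ... + c_4 e4 = u; equivalently solve M c = u where the columns of M are e1, ..., e4.
Row-reducing the augmented matrix [M | u] gives c = (-4, 3, 0, 2).
Check: -4e1 + 3e2 + 0·e3 + 2e4 = <8, 7, -1, 6>.

<-4, 3, 0, 2>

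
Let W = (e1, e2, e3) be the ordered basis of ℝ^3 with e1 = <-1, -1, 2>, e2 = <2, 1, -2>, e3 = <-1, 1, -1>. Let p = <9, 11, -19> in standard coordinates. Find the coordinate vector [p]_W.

Write p = c_1 e1 + ... + c_3 e3 and solve for the c_i.
Gaussian elimination on [M | p] yields c = (-4, 4, 3).
Check: -4e1 + 4e2 + 3e3 = <9, 11, -19>.

<-4, 4, 3>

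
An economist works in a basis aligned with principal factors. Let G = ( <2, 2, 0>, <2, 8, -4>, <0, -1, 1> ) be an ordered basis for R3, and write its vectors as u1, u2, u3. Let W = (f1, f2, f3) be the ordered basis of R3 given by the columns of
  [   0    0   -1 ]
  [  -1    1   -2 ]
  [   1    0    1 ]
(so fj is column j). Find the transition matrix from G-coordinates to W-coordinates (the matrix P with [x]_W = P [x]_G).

[[2, -2, 1], [0, 2, 0], [-2, -2, 0]]

Let M have columns uj and N have columns fj. Then for every x, N [x]_W = x = M [x]_G, so P = N^(-1) M.
Since det N = 1, N^(-1) has integer entries; multiplying gives P = [[2, -2, 1], [0, 2, 0], [-2, -2, 0]].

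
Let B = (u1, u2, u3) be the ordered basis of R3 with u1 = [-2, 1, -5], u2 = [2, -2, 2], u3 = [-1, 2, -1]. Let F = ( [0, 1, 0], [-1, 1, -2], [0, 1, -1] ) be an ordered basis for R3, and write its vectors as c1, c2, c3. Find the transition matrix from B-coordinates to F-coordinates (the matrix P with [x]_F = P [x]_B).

[[-2, -2, 2], [2, -2, 1], [1, 2, -1]]

Column j of P is [uj]_F, since P maps B-coordinates to F-coordinates.
Expressing u1 in F: u1 = -2c1 + 2c2 + c3, so column 1 of P is [-2, 2, 1].
Doing the same for each uj gives P = [[-2, -2, 2], [2, -2, 1], [1, 2, -1]].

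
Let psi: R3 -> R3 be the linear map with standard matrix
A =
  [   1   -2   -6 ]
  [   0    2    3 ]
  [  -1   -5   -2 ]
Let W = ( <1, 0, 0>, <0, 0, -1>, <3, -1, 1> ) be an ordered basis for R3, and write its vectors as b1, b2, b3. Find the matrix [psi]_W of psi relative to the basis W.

Let P have columns b1, ..., b3. Then [psi]_W = P^(-1) A P.
Here det P = -1, so P^(-1) is integer; computing A P first and then P^(-1)(A P) gives [[1, -3, 2], [1, 1, -1], [0, 3, -1]].

[[1, -3, 2], [1, 1, -1], [0, 3, -1]]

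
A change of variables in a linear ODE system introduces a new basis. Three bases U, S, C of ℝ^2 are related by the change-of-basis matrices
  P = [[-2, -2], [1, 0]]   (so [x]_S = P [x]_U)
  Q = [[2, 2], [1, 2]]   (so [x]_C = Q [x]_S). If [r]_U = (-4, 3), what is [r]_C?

Composing the changes, [r]_C = Q P [r]_U.
Q P = [[-2, -4], [0, -2]]; applying this to (-4, 3) gives (-4, -6).

(-4, -6)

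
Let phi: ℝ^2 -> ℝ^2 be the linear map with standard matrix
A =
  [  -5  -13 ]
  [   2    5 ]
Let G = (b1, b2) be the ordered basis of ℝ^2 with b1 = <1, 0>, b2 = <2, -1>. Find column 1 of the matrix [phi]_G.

<-1, -2>

Compute phi(b1) = A b1 = <-5, 2> in standard coordinates.
Then write this in G-coordinates: solve for y in y_1 b1 + y_2 b2 = <-5, 2>.
This gives y = <-1, -2>, which is column 1 of [phi]_G.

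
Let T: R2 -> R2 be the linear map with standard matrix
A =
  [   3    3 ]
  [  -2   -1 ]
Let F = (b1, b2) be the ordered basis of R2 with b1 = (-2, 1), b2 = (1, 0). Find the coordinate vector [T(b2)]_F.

(-2, -1)

Compute T(b2) = A b2 = (3, -2) in standard coordinates.
Then write this in F-coordinates: solve for y in y_1 b1 + y_2 b2 = (3, -2).
This gives y = (-2, -1), which is column 2 of [T]_F.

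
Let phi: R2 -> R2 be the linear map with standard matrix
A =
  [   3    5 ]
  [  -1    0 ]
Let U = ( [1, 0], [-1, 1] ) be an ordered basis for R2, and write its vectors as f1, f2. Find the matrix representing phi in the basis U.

[[2, 3], [-1, 1]]

Let P have columns f1, f2. Then [phi]_U = P^(-1) A P.
Here det P = 1, so P^(-1) is integer; computing A P first and then P^(-1)(A P) gives [[2, 3], [-1, 1]].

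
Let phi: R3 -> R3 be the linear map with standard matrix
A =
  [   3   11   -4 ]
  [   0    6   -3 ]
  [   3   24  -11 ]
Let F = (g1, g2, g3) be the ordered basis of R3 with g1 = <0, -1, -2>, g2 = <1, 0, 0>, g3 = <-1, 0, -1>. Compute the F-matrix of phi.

[[0, 0, -3], [-1, 0, -1], [2, -3, -2]]

The j-th column of [phi]_F is [phi(gj)]_F.
phi(g1) = A g1 = <-3, 0, -2> = 0·g1 - g2 + 2g3, so column 1 is <0, -1, 2>.
Repeating for g2, g3 and assembling the columns gives [[0, 0, -3], [-1, 0, -1], [2, -3, -2]].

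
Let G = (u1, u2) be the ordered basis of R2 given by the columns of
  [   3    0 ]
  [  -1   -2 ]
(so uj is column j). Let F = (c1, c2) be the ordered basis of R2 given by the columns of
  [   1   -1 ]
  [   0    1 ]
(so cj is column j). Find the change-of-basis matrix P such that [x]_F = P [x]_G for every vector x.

[[2, -2], [-1, -2]]

Column j of P is [uj]_F, since P maps G-coordinates to F-coordinates.
Expressing u1 in F: u1 = 2c1 - c2, so column 1 of P is (2, -1).
Doing the same for each uj gives P = [[2, -2], [-1, -2]].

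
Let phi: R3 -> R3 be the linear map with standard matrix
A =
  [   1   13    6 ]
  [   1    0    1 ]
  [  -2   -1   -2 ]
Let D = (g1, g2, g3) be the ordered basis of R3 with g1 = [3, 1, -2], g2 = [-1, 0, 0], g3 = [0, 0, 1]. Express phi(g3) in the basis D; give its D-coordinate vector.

[1, -3, 0]

Column 3 of [phi]_D is the D-coordinate vector of phi(g3).
In standard coordinates phi(g3) = A g3 = [6, 1, -2].
Converting to D: [6, 1, -2] = g1 - 3g2 + 0·g3, so the coordinate vector is [1, -3, 0].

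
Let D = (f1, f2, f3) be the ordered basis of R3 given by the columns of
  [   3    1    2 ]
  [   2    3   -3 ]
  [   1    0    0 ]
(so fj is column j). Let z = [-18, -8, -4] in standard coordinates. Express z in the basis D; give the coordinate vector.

[z]_D is the unique c with M c = z, where M has columns f1, ..., f3.
Gaussian elimination on [M | z] yields c = (-4, -2, -2).
Check: -4f1 - 2f2 - 2f3 = [-18, -8, -4].

[-4, -2, -2]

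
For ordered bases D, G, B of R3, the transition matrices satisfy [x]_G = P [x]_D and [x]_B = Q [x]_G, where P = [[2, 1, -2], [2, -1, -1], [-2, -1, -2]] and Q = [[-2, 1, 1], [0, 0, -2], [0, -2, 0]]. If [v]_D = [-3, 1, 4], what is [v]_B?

First [v]_G = P [v]_D = [-13, -11, -3].
Then [v]_B = Q [v]_G = [12, 6, 22].

[12, 6, 22]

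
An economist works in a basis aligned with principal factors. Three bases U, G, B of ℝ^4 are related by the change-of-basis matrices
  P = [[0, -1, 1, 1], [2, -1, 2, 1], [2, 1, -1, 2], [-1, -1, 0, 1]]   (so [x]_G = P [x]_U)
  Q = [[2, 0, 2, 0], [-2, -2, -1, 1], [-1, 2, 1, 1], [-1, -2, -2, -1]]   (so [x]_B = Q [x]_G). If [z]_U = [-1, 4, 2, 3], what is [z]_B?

Composing the changes, [z]_B = Q P [z]_U.
Q P = [[4, 0, 0, 6], [-7, 2, -5, -5], [5, -1, 2, 4], [-7, 2, -3, -8]]; applying this to [-1, 4, 2, 3] gives [14, -10, 7, -15].

[14, -10, 7, -15]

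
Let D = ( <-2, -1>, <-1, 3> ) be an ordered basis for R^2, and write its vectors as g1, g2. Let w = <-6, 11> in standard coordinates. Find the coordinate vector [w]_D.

<1, 4>

[w]_D is the unique c with M c = w, where M has columns g1, g2.
System: -2c_1 - c_2 = -6, -c_1 + 3c_2 = 11; solving gives c_1 = 1, c_2 = 4.
Check: g1 + 4g2 = <-6, 11>.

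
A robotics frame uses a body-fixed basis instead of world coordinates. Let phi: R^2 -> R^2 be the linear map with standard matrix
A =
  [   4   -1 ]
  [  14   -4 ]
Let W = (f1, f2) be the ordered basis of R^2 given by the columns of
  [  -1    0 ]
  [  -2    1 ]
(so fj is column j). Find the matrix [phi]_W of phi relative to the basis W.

[[2, 1], [-2, -2]]

With P the matrix whose columns are f1, f2, [phi]_W = P^(-1) A P.
Column by column: phi(f1) = A f1 = [-2, -6]; its W-coordinates [2, -2] give column 1.
Continuing for each basis vector yields [phi]_W = [[2, 1], [-2, -2]].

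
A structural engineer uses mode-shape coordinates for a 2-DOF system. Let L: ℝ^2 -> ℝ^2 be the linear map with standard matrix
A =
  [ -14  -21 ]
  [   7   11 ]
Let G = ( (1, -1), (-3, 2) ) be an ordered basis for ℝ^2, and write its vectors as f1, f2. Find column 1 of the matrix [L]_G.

Compute L(f1) = A f1 = (7, -4) in standard coordinates.
Then write this in G-coordinates: solve for y in y_1 f1 + y_2 f2 = (7, -4).
This gives y = (-2, -3), which is column 1 of [L]_G.

(-2, -3)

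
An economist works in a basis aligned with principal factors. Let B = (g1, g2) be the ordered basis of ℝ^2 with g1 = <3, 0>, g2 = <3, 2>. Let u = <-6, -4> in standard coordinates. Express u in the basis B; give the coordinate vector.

We seek scalars with c_1 g1 + c_2 g2 = u; equivalently solve M c = u where the columns of M are g1, g2.
System: 3c_1 + 3c_2 = -6, 0c_1 + 2c_2 = -4; solving gives c_1 = 0, c_2 = -2.
Check: 0·g1 - 2g2 = <-6, -4>.

<0, -2>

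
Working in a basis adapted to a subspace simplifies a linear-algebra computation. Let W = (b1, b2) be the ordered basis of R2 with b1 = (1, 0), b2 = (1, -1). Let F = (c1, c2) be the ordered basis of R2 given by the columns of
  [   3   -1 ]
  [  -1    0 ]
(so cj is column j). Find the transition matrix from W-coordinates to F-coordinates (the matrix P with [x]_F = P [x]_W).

[[0, 1], [-1, 2]]

Let M have columns bj and N have columns cj. Then for every x, N [x]_F = x = M [x]_W, so P = N^(-1) M.
Since det N = -1, N^(-1) has integer entries; multiplying gives P = [[0, 1], [-1, 2]].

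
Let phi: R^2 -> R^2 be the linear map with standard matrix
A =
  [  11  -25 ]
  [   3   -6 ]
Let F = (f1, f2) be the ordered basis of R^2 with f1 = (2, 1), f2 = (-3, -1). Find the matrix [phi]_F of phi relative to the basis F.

With P the matrix whose columns are f1, f2, [phi]_F = P^(-1) A P.
Column by column: phi(f1) = A f1 = (-3, 0); its F-coordinates (3, 3) give column 1.
Continuing for each basis vector yields [phi]_F = [[3, -1], [3, 2]].

[[3, -1], [3, 2]]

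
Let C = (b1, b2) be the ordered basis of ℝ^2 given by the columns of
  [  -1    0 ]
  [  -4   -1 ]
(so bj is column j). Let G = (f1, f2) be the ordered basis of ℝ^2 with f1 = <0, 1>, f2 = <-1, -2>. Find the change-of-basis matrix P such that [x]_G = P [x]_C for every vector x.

Take x = bj: its C-coordinates are the j-th standard unit vector, so P e_j — column j of P — equals [bj]_G.
b1 = -2f1 + f2, giving column 1 = <-2, 1>; repeating for each j gives P = [[-2, -1], [1, 0]].

[[-2, -1], [1, 0]]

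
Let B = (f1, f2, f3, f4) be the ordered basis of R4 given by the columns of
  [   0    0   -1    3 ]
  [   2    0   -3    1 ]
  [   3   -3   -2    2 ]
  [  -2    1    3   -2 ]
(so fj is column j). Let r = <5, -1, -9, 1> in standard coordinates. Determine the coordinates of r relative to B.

<-4, 1, -2, 1>

We seek scalars with c_1 f1 + ... + c_4 f4 = r; equivalently solve M c = r where the columns of M are f1, ..., f4.
Gaussian elimination on [M | r] yields c = (-4, 1, -2, 1).
Check: -4f1 + f2 - 2f3 + f4 = <5, -1, -9, 1>.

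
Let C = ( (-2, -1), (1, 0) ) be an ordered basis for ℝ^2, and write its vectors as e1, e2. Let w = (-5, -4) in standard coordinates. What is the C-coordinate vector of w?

(4, 3)

Write w = c_1 e1 + c_2 e2 and solve for the c_i.
System: -2c_1 + c_2 = -5, -c_1 + 0c_2 = -4; solving gives c_1 = 4, c_2 = 3.
Check: 4e1 + 3e2 = (-5, -4).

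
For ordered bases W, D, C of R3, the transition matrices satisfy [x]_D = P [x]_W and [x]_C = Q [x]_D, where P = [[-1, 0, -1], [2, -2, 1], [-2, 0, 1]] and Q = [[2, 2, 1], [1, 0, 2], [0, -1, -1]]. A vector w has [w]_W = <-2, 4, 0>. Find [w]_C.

<-16, 10, 8>

First [w]_D = P [w]_W = <2, -12, 4>.
Then [w]_C = Q [w]_D = <-16, 10, 8>.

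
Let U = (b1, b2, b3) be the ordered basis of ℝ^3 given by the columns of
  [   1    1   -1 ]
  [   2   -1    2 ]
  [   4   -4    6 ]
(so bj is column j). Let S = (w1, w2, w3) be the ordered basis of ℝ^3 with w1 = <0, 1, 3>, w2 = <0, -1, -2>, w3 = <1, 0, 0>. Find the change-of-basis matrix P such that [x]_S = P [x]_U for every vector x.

[[0, -2, 2], [-2, -1, 0], [1, 1, -1]]

Column j of P is [bj]_S, since P maps U-coordinates to S-coordinates.
Expressing b1 in S: b1 = 0·w1 - 2w2 + w3, so column 1 of P is <0, -2, 1>.
Doing the same for each bj gives P = [[0, -2, 2], [-2, -1, 0], [1, 1, -1]].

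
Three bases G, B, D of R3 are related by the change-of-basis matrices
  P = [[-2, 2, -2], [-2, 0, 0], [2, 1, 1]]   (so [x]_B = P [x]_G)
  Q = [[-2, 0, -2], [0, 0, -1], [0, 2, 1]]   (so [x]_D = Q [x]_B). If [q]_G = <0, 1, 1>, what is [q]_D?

First [q]_B = P [q]_G = <0, 0, 2>.
Then [q]_D = Q [q]_B = <-4, -2, 2>.

<-4, -2, 2>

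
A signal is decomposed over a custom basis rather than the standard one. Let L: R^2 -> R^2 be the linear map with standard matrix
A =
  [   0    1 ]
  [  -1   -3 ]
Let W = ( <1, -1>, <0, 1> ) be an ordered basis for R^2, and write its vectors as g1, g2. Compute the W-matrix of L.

[[-1, 1], [1, -2]]

Let P have columns g1, g2. Then [L]_W = P^(-1) A P.
Here det P = 1, so P^(-1) is integer; computing A P first and then P^(-1)(A P) gives [[-1, 1], [1, -2]].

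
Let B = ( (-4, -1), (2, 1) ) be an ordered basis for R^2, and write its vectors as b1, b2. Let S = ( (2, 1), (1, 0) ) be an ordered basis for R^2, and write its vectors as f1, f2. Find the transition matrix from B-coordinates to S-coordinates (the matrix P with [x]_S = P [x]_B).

[[-1, 1], [-2, 0]]

Take x = bj: its B-coordinates are the j-th standard unit vector, so P e_j — column j of P — equals [bj]_S.
b1 = -f1 - 2f2, giving column 1 = (-1, -2); repeating for each j gives P = [[-1, 1], [-2, 0]].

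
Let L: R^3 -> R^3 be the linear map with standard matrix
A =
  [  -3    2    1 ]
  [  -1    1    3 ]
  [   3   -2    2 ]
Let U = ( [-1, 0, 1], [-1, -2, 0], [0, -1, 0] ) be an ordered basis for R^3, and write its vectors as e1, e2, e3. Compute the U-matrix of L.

With P the matrix whose columns are e1, ..., e3, [L]_U = P^(-1) A P.
Column by column: L(e1) = A e1 = [4, 4, -1]; its U-coordinates [-1, -3, 2] give column 1.
Continuing for each basis vector yields [L]_U = [[-1, 1, 2], [-3, 0, 0], [2, 1, 1]].

[[-1, 1, 2], [-3, 0, 0], [2, 1, 1]]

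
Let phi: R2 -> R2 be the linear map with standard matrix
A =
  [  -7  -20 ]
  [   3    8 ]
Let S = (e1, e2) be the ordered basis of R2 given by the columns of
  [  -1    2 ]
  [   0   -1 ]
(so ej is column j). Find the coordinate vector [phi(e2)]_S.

Compute phi(e2) = A e2 = <6, -2> in standard coordinates.
Then write this in S-coordinates: solve for y in y_1 e1 + y_2 e2 = <6, -2>.
This gives y = <-2, 2>, which is column 2 of [phi]_S.

<-2, 2>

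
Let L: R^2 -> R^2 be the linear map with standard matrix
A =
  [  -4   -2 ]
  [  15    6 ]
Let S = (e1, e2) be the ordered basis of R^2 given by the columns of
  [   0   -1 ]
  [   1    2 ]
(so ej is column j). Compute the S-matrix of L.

Let P have columns e1, e2. Then [L]_S = P^(-1) A P.
Here det P = 1, so P^(-1) is integer; computing A P first and then P^(-1)(A P) gives [[2, -3], [2, 0]].

[[2, -3], [2, 0]]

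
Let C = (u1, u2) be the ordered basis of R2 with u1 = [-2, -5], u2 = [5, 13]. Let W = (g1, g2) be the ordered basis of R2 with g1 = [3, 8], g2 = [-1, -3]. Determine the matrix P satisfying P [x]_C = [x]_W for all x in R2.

Let M have columns uj and N have columns gj. Then for every x, N [x]_W = x = M [x]_C, so P = N^(-1) M.
Since det N = -1, N^(-1) has integer entries; multiplying gives P = [[-1, 2], [-1, 1]].

[[-1, 2], [-1, 1]]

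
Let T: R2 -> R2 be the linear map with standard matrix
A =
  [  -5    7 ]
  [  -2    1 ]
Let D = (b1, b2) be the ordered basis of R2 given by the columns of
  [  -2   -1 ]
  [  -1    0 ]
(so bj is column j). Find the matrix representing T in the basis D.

Let P have columns b1, b2. Then [T]_D = P^(-1) A P.
Here det P = -1, so P^(-1) is integer; computing A P first and then P^(-1)(A P) gives [[-3, -2], [3, -1]].

[[-3, -2], [3, -1]]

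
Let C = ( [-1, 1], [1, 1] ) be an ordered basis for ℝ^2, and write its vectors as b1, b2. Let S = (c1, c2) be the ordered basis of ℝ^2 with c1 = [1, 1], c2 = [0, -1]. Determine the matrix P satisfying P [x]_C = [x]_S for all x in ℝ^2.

Column j of P is [bj]_S, since P maps C-coordinates to S-coordinates.
Expressing b1 in S: b1 = -c1 - 2c2, so column 1 of P is [-1, -2].
Doing the same for each bj gives P = [[-1, 1], [-2, 0]].

[[-1, 1], [-2, 0]]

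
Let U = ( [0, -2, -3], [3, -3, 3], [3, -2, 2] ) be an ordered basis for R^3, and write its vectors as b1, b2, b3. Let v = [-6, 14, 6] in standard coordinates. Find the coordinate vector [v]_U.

[-4, -2, 0]

[v]_U is the unique c with M c = v, where M has columns b1, ..., b3.
Row-reducing the augmented matrix [M | v] gives c = (-4, -2, 0).
Check: -4b1 - 2b2 + 0·b3 = [-6, 14, 6].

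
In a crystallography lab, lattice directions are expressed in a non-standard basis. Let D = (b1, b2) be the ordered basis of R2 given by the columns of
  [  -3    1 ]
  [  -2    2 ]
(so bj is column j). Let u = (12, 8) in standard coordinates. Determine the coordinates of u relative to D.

Write u = c_1 b1 + c_2 b2 and solve for the c_i.
System: -3c_1 + c_2 = 12, -2c_1 + 2c_2 = 8; solving gives c_1 = -4, c_2 = 0.
Check: -4b1 + 0·b2 = (12, 8).

(-4, 0)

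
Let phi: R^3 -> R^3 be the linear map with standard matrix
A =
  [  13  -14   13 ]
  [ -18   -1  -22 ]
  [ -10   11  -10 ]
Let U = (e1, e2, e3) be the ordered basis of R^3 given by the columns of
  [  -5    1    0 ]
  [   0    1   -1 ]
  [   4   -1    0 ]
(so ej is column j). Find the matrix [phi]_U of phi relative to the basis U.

[[3, 3, -3], [2, 1, -1], [0, -2, -2]]

Let P have columns e1, ..., e3. Then [phi]_U = P^(-1) A P.
Here det P = 1, so P^(-1) is integer; computing A P first and then P^(-1)(A P) gives [[3, 3, -3], [2, 1, -1], [0, -2, -2]].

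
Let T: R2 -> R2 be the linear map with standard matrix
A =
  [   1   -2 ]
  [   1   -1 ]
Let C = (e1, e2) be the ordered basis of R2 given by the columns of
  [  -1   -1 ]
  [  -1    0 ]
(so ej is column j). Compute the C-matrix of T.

The j-th column of [T]_C is [T(ej)]_C.
T(e1) = A e1 = [1, 0] = 0·e1 - e2, so column 1 is [0, -1].
Repeating for e2 and assembling the columns gives [[0, 1], [-1, 0]].

[[0, 1], [-1, 0]]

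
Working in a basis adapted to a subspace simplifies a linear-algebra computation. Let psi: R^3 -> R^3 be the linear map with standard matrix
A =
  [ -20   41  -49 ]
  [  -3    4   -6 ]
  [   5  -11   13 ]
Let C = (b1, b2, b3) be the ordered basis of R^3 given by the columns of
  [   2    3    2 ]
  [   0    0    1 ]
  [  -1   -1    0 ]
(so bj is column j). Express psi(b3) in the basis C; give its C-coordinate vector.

[-2, 3, -2]

Compute psi(b3) = A b3 = [1, -2, -1] in standard coordinates.
Then write this in C-coordinates: solve for y in y_1 b1 + ... + y_3 b3 = [1, -2, -1].
This gives y = [-2, 3, -2], which is column 3 of [psi]_C.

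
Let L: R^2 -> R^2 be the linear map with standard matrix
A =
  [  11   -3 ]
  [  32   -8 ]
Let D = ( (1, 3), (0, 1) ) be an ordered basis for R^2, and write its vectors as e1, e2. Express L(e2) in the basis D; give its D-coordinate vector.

(-3, 1)

Column 2 of [L]_D is the D-coordinate vector of L(e2).
In standard coordinates L(e2) = A e2 = (-3, -8).
Converting to D: (-3, -8) = -3e1 + e2, so the coordinate vector is (-3, 1).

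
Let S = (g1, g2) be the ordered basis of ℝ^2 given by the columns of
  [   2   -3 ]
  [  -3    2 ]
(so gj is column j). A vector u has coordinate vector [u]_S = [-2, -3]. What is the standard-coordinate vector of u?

[5, 0]

u = M [u]_S, where M has columns g1, g2.
Carrying out the matrix-vector product, u = [5, 0].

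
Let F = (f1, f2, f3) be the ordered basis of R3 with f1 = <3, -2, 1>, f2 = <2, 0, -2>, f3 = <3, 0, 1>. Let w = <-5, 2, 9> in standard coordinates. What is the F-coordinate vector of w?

<-1, -4, 2>

We seek scalars with c_1 f1 + ... + c_3 f3 = w; equivalently solve M c = w where the columns of M are f1, ..., f3.
Solving this 3x3 system gives c = (-1, -4, 2).
Check: -f1 - 4f2 + 2f3 = <-5, 2, 9>.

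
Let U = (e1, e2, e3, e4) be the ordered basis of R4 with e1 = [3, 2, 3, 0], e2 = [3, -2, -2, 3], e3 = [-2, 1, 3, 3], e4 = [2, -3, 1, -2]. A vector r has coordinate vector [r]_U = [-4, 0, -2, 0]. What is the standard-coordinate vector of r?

[-8, -10, -18, -6]

r = M [r]_U, where M has columns e1, ..., e4.
Carrying out the matrix-vector product, r = [-8, -10, -18, -6].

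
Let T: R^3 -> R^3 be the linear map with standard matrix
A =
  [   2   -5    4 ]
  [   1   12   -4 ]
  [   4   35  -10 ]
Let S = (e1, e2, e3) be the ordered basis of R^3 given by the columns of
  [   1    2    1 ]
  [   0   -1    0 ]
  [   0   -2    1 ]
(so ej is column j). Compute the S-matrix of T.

[[2, 0, 0], [-1, 2, 3], [2, -3, 0]]

Let P have columns e1, ..., e3. Then [T]_S = P^(-1) A P.
Here det P = -1, so P^(-1) is integer; computing A P first and then P^(-1)(A P) gives [[2, 0, 0], [-1, 2, 3], [2, -3, 0]].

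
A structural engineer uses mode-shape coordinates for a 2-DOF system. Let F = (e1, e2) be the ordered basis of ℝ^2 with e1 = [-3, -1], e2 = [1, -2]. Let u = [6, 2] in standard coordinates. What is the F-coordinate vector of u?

[-2, 0]

[u]_F is the unique c with M c = u, where M has columns e1, e2.
System: -3c_1 + c_2 = 6, -c_1 - 2c_2 = 2; solving gives c_1 = -2, c_2 = 0.
Check: -2e1 + 0·e2 = [6, 2].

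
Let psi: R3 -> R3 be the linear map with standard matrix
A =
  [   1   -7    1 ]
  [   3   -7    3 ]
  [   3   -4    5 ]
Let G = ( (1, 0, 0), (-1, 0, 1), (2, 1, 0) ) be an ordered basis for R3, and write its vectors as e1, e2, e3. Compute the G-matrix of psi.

[[-2, 2, -1], [3, 2, 2], [3, 0, -1]]

Let P have columns e1, ..., e3. Then [psi]_G = P^(-1) A P.
Here det P = -1, so P^(-1) is integer; computing A P first and then P^(-1)(A P) gives [[-2, 2, -1], [3, 2, 2], [3, 0, -1]].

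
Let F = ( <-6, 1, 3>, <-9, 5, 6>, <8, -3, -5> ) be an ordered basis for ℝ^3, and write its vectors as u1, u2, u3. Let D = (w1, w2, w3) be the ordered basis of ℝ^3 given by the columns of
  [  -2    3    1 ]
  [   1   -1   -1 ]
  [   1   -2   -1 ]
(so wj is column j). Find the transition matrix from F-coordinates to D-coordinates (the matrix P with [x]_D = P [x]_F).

[[1, 2, -1], [-2, -1, 2], [2, -2, 0]]

Column j of P is [uj]_D, since P maps F-coordinates to D-coordinates.
Expressing u1 in D: u1 = w1 - 2w2 + 2w3, so column 1 of P is <1, -2, 2>.
Doing the same for each uj gives P = [[1, 2, -1], [-2, -1, 2], [2, -2, 0]].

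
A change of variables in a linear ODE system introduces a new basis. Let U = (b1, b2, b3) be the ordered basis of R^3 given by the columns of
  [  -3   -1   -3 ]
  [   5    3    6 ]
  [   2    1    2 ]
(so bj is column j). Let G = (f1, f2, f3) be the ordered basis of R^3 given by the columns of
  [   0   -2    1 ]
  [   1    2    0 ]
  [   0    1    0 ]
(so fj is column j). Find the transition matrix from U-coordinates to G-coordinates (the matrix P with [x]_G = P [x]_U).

[[1, 1, 2], [2, 1, 2], [1, 1, 1]]

Take x = bj: its U-coordinates are the j-th standard unit vector, so P e_j — column j of P — equals [bj]_G.
b1 = f1 + 2f2 + f3, giving column 1 = (1, 2, 1); repeating for each j gives P = [[1, 1, 2], [2, 1, 2], [1, 1, 1]].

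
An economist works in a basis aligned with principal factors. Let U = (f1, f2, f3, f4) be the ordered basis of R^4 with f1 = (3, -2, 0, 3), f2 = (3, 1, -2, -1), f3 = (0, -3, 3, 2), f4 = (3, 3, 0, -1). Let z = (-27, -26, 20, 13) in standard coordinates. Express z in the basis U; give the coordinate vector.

[z]_U is the unique c with M c = z, where M has columns f1, ..., f4.
Solving this 4x4 system gives c = (-1, -4, 4, -4).
Check: -f1 - 4f2 + 4f3 - 4f4 = (-27, -26, 20, 13).

(-1, -4, 4, -4)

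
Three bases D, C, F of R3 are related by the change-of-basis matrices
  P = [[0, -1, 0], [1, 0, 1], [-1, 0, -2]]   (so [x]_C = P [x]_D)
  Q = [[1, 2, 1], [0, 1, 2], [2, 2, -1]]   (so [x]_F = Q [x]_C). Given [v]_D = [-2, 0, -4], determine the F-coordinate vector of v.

[-2, 14, -22]

First [v]_C = P [v]_D = [0, -6, 10].
Then [v]_F = Q [v]_C = [-2, 14, -22].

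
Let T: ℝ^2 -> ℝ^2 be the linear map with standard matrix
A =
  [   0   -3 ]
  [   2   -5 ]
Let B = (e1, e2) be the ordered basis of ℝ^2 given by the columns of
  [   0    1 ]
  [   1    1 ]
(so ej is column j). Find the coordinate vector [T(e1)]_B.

Column 1 of [T]_B is the B-coordinate vector of T(e1).
In standard coordinates T(e1) = A e1 = (-3, -5).
Converting to B: (-3, -5) = -2e1 - 3e2, so the coordinate vector is (-2, -3).

(-2, -3)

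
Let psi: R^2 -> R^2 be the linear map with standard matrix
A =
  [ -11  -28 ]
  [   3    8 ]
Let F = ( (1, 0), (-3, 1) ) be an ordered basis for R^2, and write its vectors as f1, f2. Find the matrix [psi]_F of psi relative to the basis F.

[[-2, 2], [3, -1]]

Let P have columns f1, f2. Then [psi]_F = P^(-1) A P.
Here det P = 1, so P^(-1) is integer; computing A P first and then P^(-1)(A P) gives [[-2, 2], [3, -1]].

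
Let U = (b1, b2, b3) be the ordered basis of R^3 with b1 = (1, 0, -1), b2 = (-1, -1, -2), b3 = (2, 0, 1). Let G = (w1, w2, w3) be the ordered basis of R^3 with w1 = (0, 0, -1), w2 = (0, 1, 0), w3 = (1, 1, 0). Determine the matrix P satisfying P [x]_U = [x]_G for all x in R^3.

[[1, 2, -1], [-1, 0, -2], [1, -1, 2]]

Let M have columns bj and N have columns wj. Then for every x, N [x]_G = x = M [x]_U, so P = N^(-1) M.
Since det N = 1, N^(-1) has integer entries; multiplying gives P = [[1, 2, -1], [-1, 0, -2], [1, -1, 2]].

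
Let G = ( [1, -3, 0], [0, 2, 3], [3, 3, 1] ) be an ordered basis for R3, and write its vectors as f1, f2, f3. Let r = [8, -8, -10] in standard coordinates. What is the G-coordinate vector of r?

Write r = c_1 f1 + ... + c_3 f3 and solve for the c_i.
Solving this 3x3 system gives c = (2, -4, 2).
Check: 2f1 - 4f2 + 2f3 = [8, -8, -10].

[2, -4, 2]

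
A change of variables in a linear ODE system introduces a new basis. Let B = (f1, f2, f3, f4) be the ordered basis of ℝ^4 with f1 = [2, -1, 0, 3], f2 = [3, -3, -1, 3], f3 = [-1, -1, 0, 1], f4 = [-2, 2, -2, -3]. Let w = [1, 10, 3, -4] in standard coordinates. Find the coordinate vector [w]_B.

Write w = c_1 f1 + ... + c_4 f4 and solve for the c_i.
Row-reducing the augmented matrix [M | w] gives c = (3, -3, -4, 0).
Check: 3f1 - 3f2 - 4f3 + 0·f4 = [1, 10, 3, -4].

[3, -3, -4, 0]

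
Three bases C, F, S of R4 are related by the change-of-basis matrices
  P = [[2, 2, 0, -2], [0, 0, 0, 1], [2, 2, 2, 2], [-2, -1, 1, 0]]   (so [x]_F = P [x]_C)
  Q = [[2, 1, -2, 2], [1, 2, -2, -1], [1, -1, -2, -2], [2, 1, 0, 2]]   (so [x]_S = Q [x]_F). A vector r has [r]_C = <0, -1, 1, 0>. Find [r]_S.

<0, -4, -6, 0>

First [r]_F = P [r]_C = <-2, 0, 0, 2>.
Then [r]_S = Q [r]_F = <0, -4, -6, 0>.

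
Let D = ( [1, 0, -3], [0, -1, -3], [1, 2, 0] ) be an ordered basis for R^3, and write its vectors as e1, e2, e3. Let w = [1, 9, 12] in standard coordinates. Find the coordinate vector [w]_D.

[-3, -1, 4]

[w]_D is the unique c with M c = w, where M has columns e1, ..., e3.
Solving this 3x3 system gives c = (-3, -1, 4).
Check: -3e1 - e2 + 4e3 = [1, 9, 12].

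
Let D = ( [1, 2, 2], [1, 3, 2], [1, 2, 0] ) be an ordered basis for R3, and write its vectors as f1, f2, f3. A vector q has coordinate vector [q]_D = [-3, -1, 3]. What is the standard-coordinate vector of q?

The coordinates say q = -3f1 - f2 + 3f3; adding the scaled basis vectors gives [-1, -3, -8].

[-1, -3, -8]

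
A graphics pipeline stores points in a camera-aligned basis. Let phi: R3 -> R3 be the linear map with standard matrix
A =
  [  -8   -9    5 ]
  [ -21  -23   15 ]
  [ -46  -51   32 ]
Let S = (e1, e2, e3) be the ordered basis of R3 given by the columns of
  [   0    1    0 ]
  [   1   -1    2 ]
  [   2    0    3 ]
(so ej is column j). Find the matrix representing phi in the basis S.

[[2, 1, 0], [1, 1, -3], [3, 1, -2]]

The j-th column of [phi]_S is [phi(ej)]_S.
phi(e1) = A e1 = [1, 7, 13] = 2e1 + e2 + 3e3, so column 1 is [2, 1, 3].
Repeating for e2, e3 and assembling the columns gives [[2, 1, 0], [1, 1, -3], [3, 1, -2]].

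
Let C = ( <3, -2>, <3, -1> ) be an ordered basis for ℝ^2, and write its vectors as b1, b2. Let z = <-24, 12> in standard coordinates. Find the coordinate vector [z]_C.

[z]_C is the unique c with M c = z, where M has columns b1, b2.
System: 3c_1 + 3c_2 = -24, -2c_1 - c_2 = 12; solving gives c_1 = -4, c_2 = -4.
Check: -4b1 - 4b2 = <-24, 12>.

<-4, -4>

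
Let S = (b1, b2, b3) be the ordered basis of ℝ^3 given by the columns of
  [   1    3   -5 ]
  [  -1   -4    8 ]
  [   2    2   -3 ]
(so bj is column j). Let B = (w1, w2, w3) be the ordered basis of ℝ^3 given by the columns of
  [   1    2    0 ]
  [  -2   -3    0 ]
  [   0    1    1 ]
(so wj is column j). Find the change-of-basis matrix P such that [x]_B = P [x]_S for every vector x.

Column j of P is [bj]_B, since P maps S-coordinates to B-coordinates.
Expressing b1 in B: b1 = -w1 + w2 + w3, so column 1 of P is <-1, 1, 1>.
Doing the same for each bj gives P = [[-1, -1, -1], [1, 2, -2], [1, 0, -1]].

[[-1, -1, -1], [1, 2, -2], [1, 0, -1]]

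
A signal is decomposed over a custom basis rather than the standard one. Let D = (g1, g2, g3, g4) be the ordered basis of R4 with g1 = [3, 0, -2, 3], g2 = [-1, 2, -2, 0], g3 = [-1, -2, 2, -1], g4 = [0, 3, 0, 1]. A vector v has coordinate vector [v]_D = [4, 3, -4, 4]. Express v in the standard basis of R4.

[13, 26, -22, 20]

The coordinates say v = 4g1 + 3g2 - 4g3 + 4g4; adding the scaled basis vectors gives [13, 26, -22, 20].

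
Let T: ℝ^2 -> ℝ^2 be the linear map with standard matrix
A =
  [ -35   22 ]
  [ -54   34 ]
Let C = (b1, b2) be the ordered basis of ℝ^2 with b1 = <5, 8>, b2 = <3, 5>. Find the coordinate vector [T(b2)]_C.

<1, 0>

Column 2 of [T]_C is the C-coordinate vector of T(b2).
In standard coordinates T(b2) = A b2 = <5, 8>.
Converting to C: <5, 8> = b1 + 0·b2, so the coordinate vector is <1, 0>.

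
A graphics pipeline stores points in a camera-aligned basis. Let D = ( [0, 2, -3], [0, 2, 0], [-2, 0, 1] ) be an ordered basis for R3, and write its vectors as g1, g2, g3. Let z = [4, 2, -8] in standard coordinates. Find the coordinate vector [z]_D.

We seek scalars with c_1 g1 + ... + c_3 g3 = z; equivalently solve M c = z where the columns of M are g1, ..., g3.
Gaussian elimination on [M | z] yields c = (2, -1, -2).
Check: 2g1 - g2 - 2g3 = [4, 2, -8].

[2, -1, -2]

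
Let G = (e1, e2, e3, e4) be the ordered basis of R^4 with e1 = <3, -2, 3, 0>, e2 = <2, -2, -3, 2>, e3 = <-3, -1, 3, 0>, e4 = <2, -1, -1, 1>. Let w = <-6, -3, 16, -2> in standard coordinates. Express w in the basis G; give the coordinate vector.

[w]_G is the unique c with M c = w, where M has columns e1, ..., e4.
Solving this 4x4 system gives c = (1, -2, 3, 2).
Check: e1 - 2e2 + 3e3 + 2e4 = <-6, -3, 16, -2>.

<1, -2, 3, 2>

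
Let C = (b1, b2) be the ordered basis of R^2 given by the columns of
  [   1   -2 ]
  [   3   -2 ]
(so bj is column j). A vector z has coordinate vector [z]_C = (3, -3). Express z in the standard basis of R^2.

(9, 15)

The coordinates say z = 3b1 - 3b2; adding the scaled basis vectors gives (9, 15).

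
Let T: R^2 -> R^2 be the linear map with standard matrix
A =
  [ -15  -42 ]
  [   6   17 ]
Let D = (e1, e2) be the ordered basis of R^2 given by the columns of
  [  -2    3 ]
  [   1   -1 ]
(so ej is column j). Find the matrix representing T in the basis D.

The j-th column of [T]_D is [T(ej)]_D.
T(e1) = A e1 = <-12, 5> = 3e1 - 2e2, so column 1 is <3, -2>.
Repeating for e2 and assembling the columns gives [[3, 0], [-2, -1]].

[[3, 0], [-2, -1]]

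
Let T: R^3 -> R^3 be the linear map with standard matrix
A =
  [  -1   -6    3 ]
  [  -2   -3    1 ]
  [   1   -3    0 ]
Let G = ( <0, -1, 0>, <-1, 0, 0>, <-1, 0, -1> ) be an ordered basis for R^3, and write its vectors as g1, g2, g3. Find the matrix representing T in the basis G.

With P the matrix whose columns are g1, ..., g3, [T]_G = P^(-1) A P.
Column by column: T(g1) = A g1 = <6, 3, 3>; its G-coordinates <-3, -3, -3> give column 1.
Continuing for each basis vector yields [T]_G = [[-3, -2, -1], [-3, -2, 1], [-3, 1, 1]].

[[-3, -2, -1], [-3, -2, 1], [-3, 1, 1]]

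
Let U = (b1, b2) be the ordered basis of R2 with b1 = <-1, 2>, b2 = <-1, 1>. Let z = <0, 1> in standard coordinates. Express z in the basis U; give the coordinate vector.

<1, -1>

We seek scalars with c_1 b1 + c_2 b2 = z; equivalently solve M c = z where the columns of M are b1, b2.
System: -c_1 - c_2 = 0, 2c_1 + c_2 = 1; solving gives c_1 = 1, c_2 = -1.
Check: b1 - b2 = <0, 1>.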